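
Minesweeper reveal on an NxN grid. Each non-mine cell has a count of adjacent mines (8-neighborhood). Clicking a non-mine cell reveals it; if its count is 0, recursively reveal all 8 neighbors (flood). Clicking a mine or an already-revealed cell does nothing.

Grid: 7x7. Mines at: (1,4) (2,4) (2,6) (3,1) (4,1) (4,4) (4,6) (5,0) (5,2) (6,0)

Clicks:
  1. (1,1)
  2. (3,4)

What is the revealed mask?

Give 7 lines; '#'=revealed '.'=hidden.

Answer: ####...
####...
####...
....#..
.......
.......
.......

Derivation:
Click 1 (1,1) count=0: revealed 12 new [(0,0) (0,1) (0,2) (0,3) (1,0) (1,1) (1,2) (1,3) (2,0) (2,1) (2,2) (2,3)] -> total=12
Click 2 (3,4) count=2: revealed 1 new [(3,4)] -> total=13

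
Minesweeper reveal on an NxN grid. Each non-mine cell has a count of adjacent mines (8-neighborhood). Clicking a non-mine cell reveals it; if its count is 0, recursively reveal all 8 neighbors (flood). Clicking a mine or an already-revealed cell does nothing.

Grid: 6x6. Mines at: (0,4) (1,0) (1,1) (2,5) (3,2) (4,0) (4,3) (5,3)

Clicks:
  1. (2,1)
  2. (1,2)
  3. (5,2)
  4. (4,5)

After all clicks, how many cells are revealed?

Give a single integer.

Answer: 9

Derivation:
Click 1 (2,1) count=3: revealed 1 new [(2,1)] -> total=1
Click 2 (1,2) count=1: revealed 1 new [(1,2)] -> total=2
Click 3 (5,2) count=2: revealed 1 new [(5,2)] -> total=3
Click 4 (4,5) count=0: revealed 6 new [(3,4) (3,5) (4,4) (4,5) (5,4) (5,5)] -> total=9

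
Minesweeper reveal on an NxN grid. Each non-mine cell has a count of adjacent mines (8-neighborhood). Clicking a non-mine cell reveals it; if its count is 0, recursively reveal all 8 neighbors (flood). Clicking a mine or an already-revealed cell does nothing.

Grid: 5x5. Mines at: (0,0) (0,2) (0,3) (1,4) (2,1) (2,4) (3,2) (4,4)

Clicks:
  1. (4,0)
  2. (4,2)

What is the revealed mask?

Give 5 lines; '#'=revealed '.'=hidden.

Click 1 (4,0) count=0: revealed 4 new [(3,0) (3,1) (4,0) (4,1)] -> total=4
Click 2 (4,2) count=1: revealed 1 new [(4,2)] -> total=5

Answer: .....
.....
.....
##...
###..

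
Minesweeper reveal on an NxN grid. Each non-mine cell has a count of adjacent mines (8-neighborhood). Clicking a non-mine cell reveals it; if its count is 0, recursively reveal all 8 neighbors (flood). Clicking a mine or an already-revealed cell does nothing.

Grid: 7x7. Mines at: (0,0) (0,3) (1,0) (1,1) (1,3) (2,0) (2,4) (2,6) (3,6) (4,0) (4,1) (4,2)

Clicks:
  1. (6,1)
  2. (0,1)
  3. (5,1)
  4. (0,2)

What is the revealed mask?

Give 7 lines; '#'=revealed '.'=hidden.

Click 1 (6,1) count=0: revealed 21 new [(3,3) (3,4) (3,5) (4,3) (4,4) (4,5) (4,6) (5,0) (5,1) (5,2) (5,3) (5,4) (5,5) (5,6) (6,0) (6,1) (6,2) (6,3) (6,4) (6,5) (6,6)] -> total=21
Click 2 (0,1) count=3: revealed 1 new [(0,1)] -> total=22
Click 3 (5,1) count=3: revealed 0 new [(none)] -> total=22
Click 4 (0,2) count=3: revealed 1 new [(0,2)] -> total=23

Answer: .##....
.......
.......
...###.
...####
#######
#######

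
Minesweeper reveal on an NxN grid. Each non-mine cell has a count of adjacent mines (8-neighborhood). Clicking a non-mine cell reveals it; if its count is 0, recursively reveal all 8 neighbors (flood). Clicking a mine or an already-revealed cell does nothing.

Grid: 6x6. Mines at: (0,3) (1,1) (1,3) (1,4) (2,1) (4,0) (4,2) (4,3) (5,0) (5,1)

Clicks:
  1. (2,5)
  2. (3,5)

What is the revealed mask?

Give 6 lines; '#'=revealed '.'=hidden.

Answer: ......
......
....##
....##
....##
....##

Derivation:
Click 1 (2,5) count=1: revealed 1 new [(2,5)] -> total=1
Click 2 (3,5) count=0: revealed 7 new [(2,4) (3,4) (3,5) (4,4) (4,5) (5,4) (5,5)] -> total=8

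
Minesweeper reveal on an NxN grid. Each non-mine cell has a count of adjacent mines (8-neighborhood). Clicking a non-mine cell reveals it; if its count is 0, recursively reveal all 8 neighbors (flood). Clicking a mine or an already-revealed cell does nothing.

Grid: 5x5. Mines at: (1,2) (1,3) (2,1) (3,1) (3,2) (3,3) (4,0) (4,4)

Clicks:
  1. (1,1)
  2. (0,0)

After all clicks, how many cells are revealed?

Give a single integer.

Click 1 (1,1) count=2: revealed 1 new [(1,1)] -> total=1
Click 2 (0,0) count=0: revealed 3 new [(0,0) (0,1) (1,0)] -> total=4

Answer: 4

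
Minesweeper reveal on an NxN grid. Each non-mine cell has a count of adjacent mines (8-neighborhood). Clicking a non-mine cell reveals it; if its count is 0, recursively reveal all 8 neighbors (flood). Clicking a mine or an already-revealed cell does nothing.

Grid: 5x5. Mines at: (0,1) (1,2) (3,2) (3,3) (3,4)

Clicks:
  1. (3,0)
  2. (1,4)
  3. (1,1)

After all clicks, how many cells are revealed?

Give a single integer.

Answer: 14

Derivation:
Click 1 (3,0) count=0: revealed 8 new [(1,0) (1,1) (2,0) (2,1) (3,0) (3,1) (4,0) (4,1)] -> total=8
Click 2 (1,4) count=0: revealed 6 new [(0,3) (0,4) (1,3) (1,4) (2,3) (2,4)] -> total=14
Click 3 (1,1) count=2: revealed 0 new [(none)] -> total=14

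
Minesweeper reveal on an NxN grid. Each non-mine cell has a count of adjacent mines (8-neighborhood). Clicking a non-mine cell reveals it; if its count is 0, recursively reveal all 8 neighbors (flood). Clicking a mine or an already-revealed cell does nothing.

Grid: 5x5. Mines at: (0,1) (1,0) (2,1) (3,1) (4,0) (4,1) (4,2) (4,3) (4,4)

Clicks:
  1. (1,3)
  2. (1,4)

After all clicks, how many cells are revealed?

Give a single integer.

Click 1 (1,3) count=0: revealed 12 new [(0,2) (0,3) (0,4) (1,2) (1,3) (1,4) (2,2) (2,3) (2,4) (3,2) (3,3) (3,4)] -> total=12
Click 2 (1,4) count=0: revealed 0 new [(none)] -> total=12

Answer: 12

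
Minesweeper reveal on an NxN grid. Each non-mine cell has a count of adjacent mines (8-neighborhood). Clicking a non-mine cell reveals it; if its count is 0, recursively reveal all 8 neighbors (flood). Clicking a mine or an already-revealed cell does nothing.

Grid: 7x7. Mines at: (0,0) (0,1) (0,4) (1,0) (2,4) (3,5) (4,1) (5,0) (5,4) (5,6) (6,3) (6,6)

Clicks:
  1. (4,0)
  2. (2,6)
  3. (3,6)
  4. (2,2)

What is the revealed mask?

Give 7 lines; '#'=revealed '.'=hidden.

Answer: .......
.###...
.###..#
.###..#
#......
.......
.......

Derivation:
Click 1 (4,0) count=2: revealed 1 new [(4,0)] -> total=1
Click 2 (2,6) count=1: revealed 1 new [(2,6)] -> total=2
Click 3 (3,6) count=1: revealed 1 new [(3,6)] -> total=3
Click 4 (2,2) count=0: revealed 9 new [(1,1) (1,2) (1,3) (2,1) (2,2) (2,3) (3,1) (3,2) (3,3)] -> total=12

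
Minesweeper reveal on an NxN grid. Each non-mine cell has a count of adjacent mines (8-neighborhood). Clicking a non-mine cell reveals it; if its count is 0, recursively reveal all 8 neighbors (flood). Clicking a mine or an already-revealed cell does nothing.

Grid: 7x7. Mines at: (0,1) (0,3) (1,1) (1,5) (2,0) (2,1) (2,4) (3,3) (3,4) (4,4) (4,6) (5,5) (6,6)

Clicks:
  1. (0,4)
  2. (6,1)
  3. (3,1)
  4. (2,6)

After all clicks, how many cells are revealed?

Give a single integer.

Answer: 19

Derivation:
Click 1 (0,4) count=2: revealed 1 new [(0,4)] -> total=1
Click 2 (6,1) count=0: revealed 17 new [(3,0) (3,1) (3,2) (4,0) (4,1) (4,2) (4,3) (5,0) (5,1) (5,2) (5,3) (5,4) (6,0) (6,1) (6,2) (6,3) (6,4)] -> total=18
Click 3 (3,1) count=2: revealed 0 new [(none)] -> total=18
Click 4 (2,6) count=1: revealed 1 new [(2,6)] -> total=19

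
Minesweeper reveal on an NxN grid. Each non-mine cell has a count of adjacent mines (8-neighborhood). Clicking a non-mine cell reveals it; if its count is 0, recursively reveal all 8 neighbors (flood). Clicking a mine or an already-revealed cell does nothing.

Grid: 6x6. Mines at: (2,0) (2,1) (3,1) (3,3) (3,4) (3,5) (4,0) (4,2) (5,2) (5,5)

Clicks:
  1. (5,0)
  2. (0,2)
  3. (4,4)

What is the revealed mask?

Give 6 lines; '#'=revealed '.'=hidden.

Click 1 (5,0) count=1: revealed 1 new [(5,0)] -> total=1
Click 2 (0,2) count=0: revealed 16 new [(0,0) (0,1) (0,2) (0,3) (0,4) (0,5) (1,0) (1,1) (1,2) (1,3) (1,4) (1,5) (2,2) (2,3) (2,4) (2,5)] -> total=17
Click 3 (4,4) count=4: revealed 1 new [(4,4)] -> total=18

Answer: ######
######
..####
......
....#.
#.....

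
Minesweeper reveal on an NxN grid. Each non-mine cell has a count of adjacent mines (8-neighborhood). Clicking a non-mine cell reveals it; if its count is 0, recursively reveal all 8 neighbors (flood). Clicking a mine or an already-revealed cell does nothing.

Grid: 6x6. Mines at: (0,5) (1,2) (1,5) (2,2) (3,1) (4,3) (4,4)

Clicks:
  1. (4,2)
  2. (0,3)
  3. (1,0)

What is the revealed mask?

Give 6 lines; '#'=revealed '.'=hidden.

Answer: ##.#..
##....
##....
......
..#...
......

Derivation:
Click 1 (4,2) count=2: revealed 1 new [(4,2)] -> total=1
Click 2 (0,3) count=1: revealed 1 new [(0,3)] -> total=2
Click 3 (1,0) count=0: revealed 6 new [(0,0) (0,1) (1,0) (1,1) (2,0) (2,1)] -> total=8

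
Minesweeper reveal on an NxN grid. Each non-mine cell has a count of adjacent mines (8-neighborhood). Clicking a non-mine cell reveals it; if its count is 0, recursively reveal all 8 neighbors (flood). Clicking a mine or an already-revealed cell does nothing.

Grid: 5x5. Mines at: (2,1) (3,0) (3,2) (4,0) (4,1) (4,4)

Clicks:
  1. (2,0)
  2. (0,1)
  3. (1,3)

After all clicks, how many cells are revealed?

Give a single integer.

Click 1 (2,0) count=2: revealed 1 new [(2,0)] -> total=1
Click 2 (0,1) count=0: revealed 15 new [(0,0) (0,1) (0,2) (0,3) (0,4) (1,0) (1,1) (1,2) (1,3) (1,4) (2,2) (2,3) (2,4) (3,3) (3,4)] -> total=16
Click 3 (1,3) count=0: revealed 0 new [(none)] -> total=16

Answer: 16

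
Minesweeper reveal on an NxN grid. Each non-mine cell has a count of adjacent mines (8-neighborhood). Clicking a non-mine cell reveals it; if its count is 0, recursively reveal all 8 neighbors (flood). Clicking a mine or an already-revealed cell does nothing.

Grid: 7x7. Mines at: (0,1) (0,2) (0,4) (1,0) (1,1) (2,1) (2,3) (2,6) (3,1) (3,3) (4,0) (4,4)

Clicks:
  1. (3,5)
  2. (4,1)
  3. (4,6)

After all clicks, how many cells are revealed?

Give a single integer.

Answer: 21

Derivation:
Click 1 (3,5) count=2: revealed 1 new [(3,5)] -> total=1
Click 2 (4,1) count=2: revealed 1 new [(4,1)] -> total=2
Click 3 (4,6) count=0: revealed 19 new [(3,6) (4,2) (4,3) (4,5) (4,6) (5,0) (5,1) (5,2) (5,3) (5,4) (5,5) (5,6) (6,0) (6,1) (6,2) (6,3) (6,4) (6,5) (6,6)] -> total=21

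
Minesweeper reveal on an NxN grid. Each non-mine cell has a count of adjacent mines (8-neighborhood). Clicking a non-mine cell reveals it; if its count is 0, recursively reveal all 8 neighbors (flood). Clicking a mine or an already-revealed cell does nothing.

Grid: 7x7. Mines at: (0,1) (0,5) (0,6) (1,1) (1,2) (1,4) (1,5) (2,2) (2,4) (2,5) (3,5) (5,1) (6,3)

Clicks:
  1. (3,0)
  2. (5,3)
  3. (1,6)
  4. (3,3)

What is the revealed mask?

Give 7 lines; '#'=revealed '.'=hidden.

Answer: .......
......#
##.....
##.#...
##.....
...#...
.......

Derivation:
Click 1 (3,0) count=0: revealed 6 new [(2,0) (2,1) (3,0) (3,1) (4,0) (4,1)] -> total=6
Click 2 (5,3) count=1: revealed 1 new [(5,3)] -> total=7
Click 3 (1,6) count=4: revealed 1 new [(1,6)] -> total=8
Click 4 (3,3) count=2: revealed 1 new [(3,3)] -> total=9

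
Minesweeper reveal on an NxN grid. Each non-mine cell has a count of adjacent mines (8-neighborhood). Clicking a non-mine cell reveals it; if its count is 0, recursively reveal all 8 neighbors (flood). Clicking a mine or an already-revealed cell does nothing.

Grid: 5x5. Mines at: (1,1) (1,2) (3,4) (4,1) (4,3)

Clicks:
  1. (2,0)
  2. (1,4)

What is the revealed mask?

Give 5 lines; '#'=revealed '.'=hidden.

Click 1 (2,0) count=1: revealed 1 new [(2,0)] -> total=1
Click 2 (1,4) count=0: revealed 6 new [(0,3) (0,4) (1,3) (1,4) (2,3) (2,4)] -> total=7

Answer: ...##
...##
#..##
.....
.....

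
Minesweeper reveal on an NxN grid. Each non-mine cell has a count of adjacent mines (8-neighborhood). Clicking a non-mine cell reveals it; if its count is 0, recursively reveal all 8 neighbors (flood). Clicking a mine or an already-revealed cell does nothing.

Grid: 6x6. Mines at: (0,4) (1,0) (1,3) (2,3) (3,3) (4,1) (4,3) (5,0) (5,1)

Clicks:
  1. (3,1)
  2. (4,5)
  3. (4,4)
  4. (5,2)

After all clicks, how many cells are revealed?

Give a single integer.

Answer: 12

Derivation:
Click 1 (3,1) count=1: revealed 1 new [(3,1)] -> total=1
Click 2 (4,5) count=0: revealed 10 new [(1,4) (1,5) (2,4) (2,5) (3,4) (3,5) (4,4) (4,5) (5,4) (5,5)] -> total=11
Click 3 (4,4) count=2: revealed 0 new [(none)] -> total=11
Click 4 (5,2) count=3: revealed 1 new [(5,2)] -> total=12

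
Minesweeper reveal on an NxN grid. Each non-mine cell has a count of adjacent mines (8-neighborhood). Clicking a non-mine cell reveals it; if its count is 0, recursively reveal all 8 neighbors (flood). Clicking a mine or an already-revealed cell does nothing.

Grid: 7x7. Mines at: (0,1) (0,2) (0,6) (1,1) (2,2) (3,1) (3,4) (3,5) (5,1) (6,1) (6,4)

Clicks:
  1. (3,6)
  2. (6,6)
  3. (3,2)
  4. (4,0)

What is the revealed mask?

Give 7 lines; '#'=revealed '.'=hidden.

Answer: .......
.......
.......
..#...#
#....##
.....##
.....##

Derivation:
Click 1 (3,6) count=1: revealed 1 new [(3,6)] -> total=1
Click 2 (6,6) count=0: revealed 6 new [(4,5) (4,6) (5,5) (5,6) (6,5) (6,6)] -> total=7
Click 3 (3,2) count=2: revealed 1 new [(3,2)] -> total=8
Click 4 (4,0) count=2: revealed 1 new [(4,0)] -> total=9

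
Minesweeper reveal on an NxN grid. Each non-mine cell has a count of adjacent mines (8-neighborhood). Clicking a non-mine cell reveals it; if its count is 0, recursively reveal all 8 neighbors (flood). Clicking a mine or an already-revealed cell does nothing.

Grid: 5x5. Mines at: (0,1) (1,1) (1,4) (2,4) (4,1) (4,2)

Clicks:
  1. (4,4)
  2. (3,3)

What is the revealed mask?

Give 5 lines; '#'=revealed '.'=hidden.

Click 1 (4,4) count=0: revealed 4 new [(3,3) (3,4) (4,3) (4,4)] -> total=4
Click 2 (3,3) count=2: revealed 0 new [(none)] -> total=4

Answer: .....
.....
.....
...##
...##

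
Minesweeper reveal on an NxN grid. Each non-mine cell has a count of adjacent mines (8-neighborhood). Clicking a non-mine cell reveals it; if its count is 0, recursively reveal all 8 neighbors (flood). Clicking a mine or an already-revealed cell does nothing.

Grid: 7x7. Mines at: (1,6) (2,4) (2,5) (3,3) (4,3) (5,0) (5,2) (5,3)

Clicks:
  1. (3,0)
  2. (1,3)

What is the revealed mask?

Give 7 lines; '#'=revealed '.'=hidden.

Click 1 (3,0) count=0: revealed 22 new [(0,0) (0,1) (0,2) (0,3) (0,4) (0,5) (1,0) (1,1) (1,2) (1,3) (1,4) (1,5) (2,0) (2,1) (2,2) (2,3) (3,0) (3,1) (3,2) (4,0) (4,1) (4,2)] -> total=22
Click 2 (1,3) count=1: revealed 0 new [(none)] -> total=22

Answer: ######.
######.
####...
###....
###....
.......
.......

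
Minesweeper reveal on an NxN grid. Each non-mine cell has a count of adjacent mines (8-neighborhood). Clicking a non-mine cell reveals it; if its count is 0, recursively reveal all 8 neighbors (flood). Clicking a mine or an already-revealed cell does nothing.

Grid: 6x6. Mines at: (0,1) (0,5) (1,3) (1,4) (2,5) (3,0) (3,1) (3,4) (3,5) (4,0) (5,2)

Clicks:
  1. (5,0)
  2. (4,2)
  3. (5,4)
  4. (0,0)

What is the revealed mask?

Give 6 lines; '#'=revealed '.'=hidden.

Click 1 (5,0) count=1: revealed 1 new [(5,0)] -> total=1
Click 2 (4,2) count=2: revealed 1 new [(4,2)] -> total=2
Click 3 (5,4) count=0: revealed 6 new [(4,3) (4,4) (4,5) (5,3) (5,4) (5,5)] -> total=8
Click 4 (0,0) count=1: revealed 1 new [(0,0)] -> total=9

Answer: #.....
......
......
......
..####
#..###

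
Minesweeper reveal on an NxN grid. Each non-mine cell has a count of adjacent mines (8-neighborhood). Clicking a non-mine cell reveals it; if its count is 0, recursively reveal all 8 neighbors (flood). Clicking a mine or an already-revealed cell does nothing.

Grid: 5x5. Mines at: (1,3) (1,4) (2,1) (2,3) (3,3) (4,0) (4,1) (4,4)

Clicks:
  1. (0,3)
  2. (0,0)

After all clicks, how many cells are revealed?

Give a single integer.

Click 1 (0,3) count=2: revealed 1 new [(0,3)] -> total=1
Click 2 (0,0) count=0: revealed 6 new [(0,0) (0,1) (0,2) (1,0) (1,1) (1,2)] -> total=7

Answer: 7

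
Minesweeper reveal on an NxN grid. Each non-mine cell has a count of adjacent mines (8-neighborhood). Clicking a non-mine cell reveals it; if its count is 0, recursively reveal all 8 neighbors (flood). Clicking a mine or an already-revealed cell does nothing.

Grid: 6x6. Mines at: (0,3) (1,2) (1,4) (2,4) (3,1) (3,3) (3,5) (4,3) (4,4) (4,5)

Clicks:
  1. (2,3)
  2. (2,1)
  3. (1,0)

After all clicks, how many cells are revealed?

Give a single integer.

Click 1 (2,3) count=4: revealed 1 new [(2,3)] -> total=1
Click 2 (2,1) count=2: revealed 1 new [(2,1)] -> total=2
Click 3 (1,0) count=0: revealed 5 new [(0,0) (0,1) (1,0) (1,1) (2,0)] -> total=7

Answer: 7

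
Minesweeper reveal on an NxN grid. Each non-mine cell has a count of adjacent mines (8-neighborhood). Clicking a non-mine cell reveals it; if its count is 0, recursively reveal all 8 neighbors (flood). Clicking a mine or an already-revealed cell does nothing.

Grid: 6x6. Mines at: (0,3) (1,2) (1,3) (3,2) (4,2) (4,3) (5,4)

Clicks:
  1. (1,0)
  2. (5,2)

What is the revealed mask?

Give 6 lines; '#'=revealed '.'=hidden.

Click 1 (1,0) count=0: revealed 12 new [(0,0) (0,1) (1,0) (1,1) (2,0) (2,1) (3,0) (3,1) (4,0) (4,1) (5,0) (5,1)] -> total=12
Click 2 (5,2) count=2: revealed 1 new [(5,2)] -> total=13

Answer: ##....
##....
##....
##....
##....
###...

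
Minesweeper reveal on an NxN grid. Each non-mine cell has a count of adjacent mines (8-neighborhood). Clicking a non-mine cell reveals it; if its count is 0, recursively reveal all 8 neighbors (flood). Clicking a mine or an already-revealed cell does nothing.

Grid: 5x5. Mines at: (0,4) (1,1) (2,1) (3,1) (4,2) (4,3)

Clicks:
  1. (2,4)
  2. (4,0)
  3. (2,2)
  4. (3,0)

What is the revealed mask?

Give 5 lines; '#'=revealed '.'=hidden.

Answer: .....
..###
..###
#.###
#....

Derivation:
Click 1 (2,4) count=0: revealed 9 new [(1,2) (1,3) (1,4) (2,2) (2,3) (2,4) (3,2) (3,3) (3,4)] -> total=9
Click 2 (4,0) count=1: revealed 1 new [(4,0)] -> total=10
Click 3 (2,2) count=3: revealed 0 new [(none)] -> total=10
Click 4 (3,0) count=2: revealed 1 new [(3,0)] -> total=11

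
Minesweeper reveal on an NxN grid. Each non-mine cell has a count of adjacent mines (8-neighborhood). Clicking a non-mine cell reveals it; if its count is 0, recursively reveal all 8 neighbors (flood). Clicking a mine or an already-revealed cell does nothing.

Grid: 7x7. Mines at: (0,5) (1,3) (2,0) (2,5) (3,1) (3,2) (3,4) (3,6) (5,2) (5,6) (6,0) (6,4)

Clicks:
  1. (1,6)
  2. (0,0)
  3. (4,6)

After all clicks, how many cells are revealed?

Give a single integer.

Answer: 8

Derivation:
Click 1 (1,6) count=2: revealed 1 new [(1,6)] -> total=1
Click 2 (0,0) count=0: revealed 6 new [(0,0) (0,1) (0,2) (1,0) (1,1) (1,2)] -> total=7
Click 3 (4,6) count=2: revealed 1 new [(4,6)] -> total=8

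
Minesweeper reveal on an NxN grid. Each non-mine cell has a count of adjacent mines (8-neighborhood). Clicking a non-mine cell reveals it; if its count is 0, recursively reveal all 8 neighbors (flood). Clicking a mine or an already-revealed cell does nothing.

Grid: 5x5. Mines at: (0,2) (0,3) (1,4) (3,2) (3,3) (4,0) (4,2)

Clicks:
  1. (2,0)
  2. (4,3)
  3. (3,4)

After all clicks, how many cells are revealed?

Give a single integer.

Click 1 (2,0) count=0: revealed 8 new [(0,0) (0,1) (1,0) (1,1) (2,0) (2,1) (3,0) (3,1)] -> total=8
Click 2 (4,3) count=3: revealed 1 new [(4,3)] -> total=9
Click 3 (3,4) count=1: revealed 1 new [(3,4)] -> total=10

Answer: 10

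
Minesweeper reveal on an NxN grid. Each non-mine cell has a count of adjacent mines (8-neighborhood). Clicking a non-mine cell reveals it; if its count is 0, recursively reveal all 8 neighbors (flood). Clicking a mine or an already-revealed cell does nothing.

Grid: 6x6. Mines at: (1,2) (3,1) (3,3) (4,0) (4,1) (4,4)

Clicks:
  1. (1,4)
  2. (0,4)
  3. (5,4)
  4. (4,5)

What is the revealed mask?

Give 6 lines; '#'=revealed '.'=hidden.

Answer: ...###
...###
...###
....##
.....#
....#.

Derivation:
Click 1 (1,4) count=0: revealed 11 new [(0,3) (0,4) (0,5) (1,3) (1,4) (1,5) (2,3) (2,4) (2,5) (3,4) (3,5)] -> total=11
Click 2 (0,4) count=0: revealed 0 new [(none)] -> total=11
Click 3 (5,4) count=1: revealed 1 new [(5,4)] -> total=12
Click 4 (4,5) count=1: revealed 1 new [(4,5)] -> total=13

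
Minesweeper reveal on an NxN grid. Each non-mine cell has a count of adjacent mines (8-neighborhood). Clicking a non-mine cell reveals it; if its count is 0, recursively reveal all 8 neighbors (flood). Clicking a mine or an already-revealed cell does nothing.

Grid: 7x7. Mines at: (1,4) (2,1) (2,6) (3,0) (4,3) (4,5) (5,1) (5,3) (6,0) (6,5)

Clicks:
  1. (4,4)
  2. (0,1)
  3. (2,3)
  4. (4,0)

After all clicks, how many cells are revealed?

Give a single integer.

Answer: 11

Derivation:
Click 1 (4,4) count=3: revealed 1 new [(4,4)] -> total=1
Click 2 (0,1) count=0: revealed 8 new [(0,0) (0,1) (0,2) (0,3) (1,0) (1,1) (1,2) (1,3)] -> total=9
Click 3 (2,3) count=1: revealed 1 new [(2,3)] -> total=10
Click 4 (4,0) count=2: revealed 1 new [(4,0)] -> total=11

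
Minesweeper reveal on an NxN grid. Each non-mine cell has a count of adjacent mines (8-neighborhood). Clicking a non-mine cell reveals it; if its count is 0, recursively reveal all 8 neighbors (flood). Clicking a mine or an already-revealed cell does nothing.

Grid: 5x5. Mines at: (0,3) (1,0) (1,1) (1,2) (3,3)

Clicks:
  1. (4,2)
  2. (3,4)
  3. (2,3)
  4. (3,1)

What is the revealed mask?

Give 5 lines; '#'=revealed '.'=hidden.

Answer: .....
.....
####.
###.#
###..

Derivation:
Click 1 (4,2) count=1: revealed 1 new [(4,2)] -> total=1
Click 2 (3,4) count=1: revealed 1 new [(3,4)] -> total=2
Click 3 (2,3) count=2: revealed 1 new [(2,3)] -> total=3
Click 4 (3,1) count=0: revealed 8 new [(2,0) (2,1) (2,2) (3,0) (3,1) (3,2) (4,0) (4,1)] -> total=11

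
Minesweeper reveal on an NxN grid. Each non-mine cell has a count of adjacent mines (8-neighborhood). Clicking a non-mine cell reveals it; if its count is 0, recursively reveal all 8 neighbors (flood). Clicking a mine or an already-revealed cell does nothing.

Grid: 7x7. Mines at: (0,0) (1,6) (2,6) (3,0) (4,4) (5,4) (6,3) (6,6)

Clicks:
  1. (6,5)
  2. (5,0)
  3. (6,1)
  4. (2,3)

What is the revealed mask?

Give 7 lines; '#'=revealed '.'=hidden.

Answer: .#####.
.#####.
.#####.
.#####.
####...
####...
###..#.

Derivation:
Click 1 (6,5) count=2: revealed 1 new [(6,5)] -> total=1
Click 2 (5,0) count=0: revealed 31 new [(0,1) (0,2) (0,3) (0,4) (0,5) (1,1) (1,2) (1,3) (1,4) (1,5) (2,1) (2,2) (2,3) (2,4) (2,5) (3,1) (3,2) (3,3) (3,4) (3,5) (4,0) (4,1) (4,2) (4,3) (5,0) (5,1) (5,2) (5,3) (6,0) (6,1) (6,2)] -> total=32
Click 3 (6,1) count=0: revealed 0 new [(none)] -> total=32
Click 4 (2,3) count=0: revealed 0 new [(none)] -> total=32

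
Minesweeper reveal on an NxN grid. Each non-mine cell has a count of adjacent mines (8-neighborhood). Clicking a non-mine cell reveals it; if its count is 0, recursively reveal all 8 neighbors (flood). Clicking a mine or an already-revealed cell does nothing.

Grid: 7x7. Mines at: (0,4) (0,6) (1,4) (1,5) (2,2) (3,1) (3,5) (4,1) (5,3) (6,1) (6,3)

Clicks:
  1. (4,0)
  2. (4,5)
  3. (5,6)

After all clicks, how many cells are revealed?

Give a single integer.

Click 1 (4,0) count=2: revealed 1 new [(4,0)] -> total=1
Click 2 (4,5) count=1: revealed 1 new [(4,5)] -> total=2
Click 3 (5,6) count=0: revealed 8 new [(4,4) (4,6) (5,4) (5,5) (5,6) (6,4) (6,5) (6,6)] -> total=10

Answer: 10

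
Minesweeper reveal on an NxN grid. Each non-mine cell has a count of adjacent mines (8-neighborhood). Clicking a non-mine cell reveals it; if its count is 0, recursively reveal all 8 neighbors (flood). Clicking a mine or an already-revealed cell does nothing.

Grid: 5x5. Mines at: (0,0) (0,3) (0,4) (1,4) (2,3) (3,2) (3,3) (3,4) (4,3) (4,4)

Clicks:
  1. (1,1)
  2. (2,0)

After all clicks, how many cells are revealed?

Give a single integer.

Answer: 8

Derivation:
Click 1 (1,1) count=1: revealed 1 new [(1,1)] -> total=1
Click 2 (2,0) count=0: revealed 7 new [(1,0) (2,0) (2,1) (3,0) (3,1) (4,0) (4,1)] -> total=8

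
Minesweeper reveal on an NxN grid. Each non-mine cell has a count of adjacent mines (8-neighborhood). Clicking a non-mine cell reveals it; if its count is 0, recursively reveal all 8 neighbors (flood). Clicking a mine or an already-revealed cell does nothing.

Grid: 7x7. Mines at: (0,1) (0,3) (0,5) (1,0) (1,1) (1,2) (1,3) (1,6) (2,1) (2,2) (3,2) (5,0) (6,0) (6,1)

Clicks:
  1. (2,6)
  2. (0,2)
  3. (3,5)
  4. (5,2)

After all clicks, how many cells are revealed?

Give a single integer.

Answer: 24

Derivation:
Click 1 (2,6) count=1: revealed 1 new [(2,6)] -> total=1
Click 2 (0,2) count=5: revealed 1 new [(0,2)] -> total=2
Click 3 (3,5) count=0: revealed 22 new [(2,3) (2,4) (2,5) (3,3) (3,4) (3,5) (3,6) (4,2) (4,3) (4,4) (4,5) (4,6) (5,2) (5,3) (5,4) (5,5) (5,6) (6,2) (6,3) (6,4) (6,5) (6,6)] -> total=24
Click 4 (5,2) count=1: revealed 0 new [(none)] -> total=24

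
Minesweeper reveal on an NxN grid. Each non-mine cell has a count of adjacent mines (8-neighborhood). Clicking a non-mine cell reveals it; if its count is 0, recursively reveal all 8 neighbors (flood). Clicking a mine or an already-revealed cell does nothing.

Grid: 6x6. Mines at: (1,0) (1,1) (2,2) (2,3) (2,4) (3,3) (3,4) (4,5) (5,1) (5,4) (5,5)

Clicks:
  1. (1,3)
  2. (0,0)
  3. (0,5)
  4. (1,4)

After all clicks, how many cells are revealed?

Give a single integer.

Answer: 9

Derivation:
Click 1 (1,3) count=3: revealed 1 new [(1,3)] -> total=1
Click 2 (0,0) count=2: revealed 1 new [(0,0)] -> total=2
Click 3 (0,5) count=0: revealed 7 new [(0,2) (0,3) (0,4) (0,5) (1,2) (1,4) (1,5)] -> total=9
Click 4 (1,4) count=2: revealed 0 new [(none)] -> total=9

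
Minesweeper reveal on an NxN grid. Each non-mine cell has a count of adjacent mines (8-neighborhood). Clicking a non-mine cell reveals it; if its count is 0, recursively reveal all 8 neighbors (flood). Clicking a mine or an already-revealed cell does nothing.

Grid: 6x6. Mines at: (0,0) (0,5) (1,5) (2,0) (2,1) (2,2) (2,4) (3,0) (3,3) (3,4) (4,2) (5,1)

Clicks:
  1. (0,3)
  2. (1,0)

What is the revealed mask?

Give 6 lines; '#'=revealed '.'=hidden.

Answer: .####.
#####.
......
......
......
......

Derivation:
Click 1 (0,3) count=0: revealed 8 new [(0,1) (0,2) (0,3) (0,4) (1,1) (1,2) (1,3) (1,4)] -> total=8
Click 2 (1,0) count=3: revealed 1 new [(1,0)] -> total=9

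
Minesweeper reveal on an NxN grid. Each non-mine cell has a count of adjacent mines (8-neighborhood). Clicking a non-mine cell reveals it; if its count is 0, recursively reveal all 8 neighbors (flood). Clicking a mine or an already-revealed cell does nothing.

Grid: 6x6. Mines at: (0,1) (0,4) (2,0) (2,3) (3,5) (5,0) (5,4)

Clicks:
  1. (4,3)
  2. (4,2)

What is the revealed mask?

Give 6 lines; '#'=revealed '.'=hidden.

Answer: ......
......
......
.###..
.###..
.###..

Derivation:
Click 1 (4,3) count=1: revealed 1 new [(4,3)] -> total=1
Click 2 (4,2) count=0: revealed 8 new [(3,1) (3,2) (3,3) (4,1) (4,2) (5,1) (5,2) (5,3)] -> total=9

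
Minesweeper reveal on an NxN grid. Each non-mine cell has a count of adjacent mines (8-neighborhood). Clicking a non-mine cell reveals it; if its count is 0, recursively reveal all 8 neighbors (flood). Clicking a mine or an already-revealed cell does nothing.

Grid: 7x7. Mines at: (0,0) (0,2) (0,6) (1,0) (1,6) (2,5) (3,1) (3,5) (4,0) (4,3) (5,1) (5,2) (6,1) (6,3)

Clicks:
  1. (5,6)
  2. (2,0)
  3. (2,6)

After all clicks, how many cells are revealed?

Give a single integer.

Answer: 11

Derivation:
Click 1 (5,6) count=0: revealed 9 new [(4,4) (4,5) (4,6) (5,4) (5,5) (5,6) (6,4) (6,5) (6,6)] -> total=9
Click 2 (2,0) count=2: revealed 1 new [(2,0)] -> total=10
Click 3 (2,6) count=3: revealed 1 new [(2,6)] -> total=11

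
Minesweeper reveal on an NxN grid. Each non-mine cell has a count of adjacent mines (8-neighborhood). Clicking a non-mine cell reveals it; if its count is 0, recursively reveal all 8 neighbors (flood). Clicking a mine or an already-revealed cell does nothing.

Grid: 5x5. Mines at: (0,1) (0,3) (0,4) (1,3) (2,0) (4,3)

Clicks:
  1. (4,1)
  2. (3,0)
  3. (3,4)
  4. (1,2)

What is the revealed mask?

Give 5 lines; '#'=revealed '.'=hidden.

Click 1 (4,1) count=0: revealed 6 new [(3,0) (3,1) (3,2) (4,0) (4,1) (4,2)] -> total=6
Click 2 (3,0) count=1: revealed 0 new [(none)] -> total=6
Click 3 (3,4) count=1: revealed 1 new [(3,4)] -> total=7
Click 4 (1,2) count=3: revealed 1 new [(1,2)] -> total=8

Answer: .....
..#..
.....
###.#
###..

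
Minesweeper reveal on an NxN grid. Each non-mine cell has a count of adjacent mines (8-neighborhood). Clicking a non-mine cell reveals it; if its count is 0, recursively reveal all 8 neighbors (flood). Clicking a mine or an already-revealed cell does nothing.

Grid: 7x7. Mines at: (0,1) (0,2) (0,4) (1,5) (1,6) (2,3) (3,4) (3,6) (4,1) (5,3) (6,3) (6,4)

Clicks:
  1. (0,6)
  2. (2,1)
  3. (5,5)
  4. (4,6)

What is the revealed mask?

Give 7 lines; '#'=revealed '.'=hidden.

Answer: ......#
###....
###....
###....
......#
.....#.
.......

Derivation:
Click 1 (0,6) count=2: revealed 1 new [(0,6)] -> total=1
Click 2 (2,1) count=0: revealed 9 new [(1,0) (1,1) (1,2) (2,0) (2,1) (2,2) (3,0) (3,1) (3,2)] -> total=10
Click 3 (5,5) count=1: revealed 1 new [(5,5)] -> total=11
Click 4 (4,6) count=1: revealed 1 new [(4,6)] -> total=12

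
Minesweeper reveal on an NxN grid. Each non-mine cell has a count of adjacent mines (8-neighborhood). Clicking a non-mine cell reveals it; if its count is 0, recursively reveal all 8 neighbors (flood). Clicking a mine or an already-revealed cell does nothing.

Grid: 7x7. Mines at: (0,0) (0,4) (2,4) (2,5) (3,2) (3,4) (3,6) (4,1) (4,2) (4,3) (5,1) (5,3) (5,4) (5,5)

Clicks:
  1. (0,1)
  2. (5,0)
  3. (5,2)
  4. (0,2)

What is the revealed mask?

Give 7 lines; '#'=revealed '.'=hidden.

Answer: .###...
.###...
.###...
.......
.......
#.#....
.......

Derivation:
Click 1 (0,1) count=1: revealed 1 new [(0,1)] -> total=1
Click 2 (5,0) count=2: revealed 1 new [(5,0)] -> total=2
Click 3 (5,2) count=5: revealed 1 new [(5,2)] -> total=3
Click 4 (0,2) count=0: revealed 8 new [(0,2) (0,3) (1,1) (1,2) (1,3) (2,1) (2,2) (2,3)] -> total=11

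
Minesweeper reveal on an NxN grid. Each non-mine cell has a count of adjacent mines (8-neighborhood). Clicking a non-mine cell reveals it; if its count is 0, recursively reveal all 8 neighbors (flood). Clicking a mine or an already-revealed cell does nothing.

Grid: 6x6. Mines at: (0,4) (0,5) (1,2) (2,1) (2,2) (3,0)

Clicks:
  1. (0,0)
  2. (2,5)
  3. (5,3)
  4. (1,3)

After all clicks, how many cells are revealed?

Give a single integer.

Click 1 (0,0) count=0: revealed 4 new [(0,0) (0,1) (1,0) (1,1)] -> total=4
Click 2 (2,5) count=0: revealed 23 new [(1,3) (1,4) (1,5) (2,3) (2,4) (2,5) (3,1) (3,2) (3,3) (3,4) (3,5) (4,0) (4,1) (4,2) (4,3) (4,4) (4,5) (5,0) (5,1) (5,2) (5,3) (5,4) (5,5)] -> total=27
Click 3 (5,3) count=0: revealed 0 new [(none)] -> total=27
Click 4 (1,3) count=3: revealed 0 new [(none)] -> total=27

Answer: 27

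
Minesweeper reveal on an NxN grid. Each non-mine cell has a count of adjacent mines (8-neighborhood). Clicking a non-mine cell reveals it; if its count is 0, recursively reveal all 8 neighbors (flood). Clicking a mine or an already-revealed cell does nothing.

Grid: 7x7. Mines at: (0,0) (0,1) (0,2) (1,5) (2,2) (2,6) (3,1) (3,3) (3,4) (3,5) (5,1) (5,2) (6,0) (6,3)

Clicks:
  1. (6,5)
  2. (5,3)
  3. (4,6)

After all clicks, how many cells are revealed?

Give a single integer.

Answer: 10

Derivation:
Click 1 (6,5) count=0: revealed 9 new [(4,4) (4,5) (4,6) (5,4) (5,5) (5,6) (6,4) (6,5) (6,6)] -> total=9
Click 2 (5,3) count=2: revealed 1 new [(5,3)] -> total=10
Click 3 (4,6) count=1: revealed 0 new [(none)] -> total=10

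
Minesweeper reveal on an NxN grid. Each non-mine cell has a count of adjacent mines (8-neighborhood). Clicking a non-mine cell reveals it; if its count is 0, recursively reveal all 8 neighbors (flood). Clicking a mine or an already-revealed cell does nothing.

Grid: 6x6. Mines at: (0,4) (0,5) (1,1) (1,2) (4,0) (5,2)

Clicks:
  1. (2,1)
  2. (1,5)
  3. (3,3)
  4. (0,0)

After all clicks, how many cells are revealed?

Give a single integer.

Answer: 22

Derivation:
Click 1 (2,1) count=2: revealed 1 new [(2,1)] -> total=1
Click 2 (1,5) count=2: revealed 1 new [(1,5)] -> total=2
Click 3 (3,3) count=0: revealed 19 new [(1,3) (1,4) (2,2) (2,3) (2,4) (2,5) (3,1) (3,2) (3,3) (3,4) (3,5) (4,1) (4,2) (4,3) (4,4) (4,5) (5,3) (5,4) (5,5)] -> total=21
Click 4 (0,0) count=1: revealed 1 new [(0,0)] -> total=22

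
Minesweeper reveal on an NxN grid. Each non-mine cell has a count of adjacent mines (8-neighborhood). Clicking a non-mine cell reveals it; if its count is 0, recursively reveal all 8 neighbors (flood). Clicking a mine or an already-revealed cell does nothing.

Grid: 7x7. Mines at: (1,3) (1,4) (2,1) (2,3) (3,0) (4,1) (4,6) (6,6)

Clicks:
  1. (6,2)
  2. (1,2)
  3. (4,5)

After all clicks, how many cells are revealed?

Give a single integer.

Answer: 21

Derivation:
Click 1 (6,2) count=0: revealed 20 new [(3,2) (3,3) (3,4) (3,5) (4,2) (4,3) (4,4) (4,5) (5,0) (5,1) (5,2) (5,3) (5,4) (5,5) (6,0) (6,1) (6,2) (6,3) (6,4) (6,5)] -> total=20
Click 2 (1,2) count=3: revealed 1 new [(1,2)] -> total=21
Click 3 (4,5) count=1: revealed 0 new [(none)] -> total=21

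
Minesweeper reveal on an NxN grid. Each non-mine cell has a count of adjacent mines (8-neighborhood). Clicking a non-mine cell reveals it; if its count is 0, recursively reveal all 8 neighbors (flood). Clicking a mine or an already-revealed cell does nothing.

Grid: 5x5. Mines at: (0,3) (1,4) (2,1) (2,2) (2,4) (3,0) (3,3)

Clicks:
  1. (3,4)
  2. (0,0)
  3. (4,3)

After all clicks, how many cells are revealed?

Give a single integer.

Click 1 (3,4) count=2: revealed 1 new [(3,4)] -> total=1
Click 2 (0,0) count=0: revealed 6 new [(0,0) (0,1) (0,2) (1,0) (1,1) (1,2)] -> total=7
Click 3 (4,3) count=1: revealed 1 new [(4,3)] -> total=8

Answer: 8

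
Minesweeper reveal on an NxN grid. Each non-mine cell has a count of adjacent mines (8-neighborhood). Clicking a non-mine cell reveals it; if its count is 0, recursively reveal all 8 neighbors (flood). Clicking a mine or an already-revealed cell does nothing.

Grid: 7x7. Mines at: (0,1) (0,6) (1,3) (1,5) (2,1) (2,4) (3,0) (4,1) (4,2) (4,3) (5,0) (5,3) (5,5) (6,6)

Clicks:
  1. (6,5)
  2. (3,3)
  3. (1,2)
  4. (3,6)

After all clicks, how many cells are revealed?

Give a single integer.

Click 1 (6,5) count=2: revealed 1 new [(6,5)] -> total=1
Click 2 (3,3) count=3: revealed 1 new [(3,3)] -> total=2
Click 3 (1,2) count=3: revealed 1 new [(1,2)] -> total=3
Click 4 (3,6) count=0: revealed 6 new [(2,5) (2,6) (3,5) (3,6) (4,5) (4,6)] -> total=9

Answer: 9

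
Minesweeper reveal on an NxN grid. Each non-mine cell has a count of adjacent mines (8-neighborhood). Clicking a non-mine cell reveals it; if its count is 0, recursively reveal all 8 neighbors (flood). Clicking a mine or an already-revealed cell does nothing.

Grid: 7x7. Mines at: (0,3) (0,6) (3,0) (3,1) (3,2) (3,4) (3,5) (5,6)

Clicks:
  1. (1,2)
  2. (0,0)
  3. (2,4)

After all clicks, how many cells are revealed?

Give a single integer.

Answer: 10

Derivation:
Click 1 (1,2) count=1: revealed 1 new [(1,2)] -> total=1
Click 2 (0,0) count=0: revealed 8 new [(0,0) (0,1) (0,2) (1,0) (1,1) (2,0) (2,1) (2,2)] -> total=9
Click 3 (2,4) count=2: revealed 1 new [(2,4)] -> total=10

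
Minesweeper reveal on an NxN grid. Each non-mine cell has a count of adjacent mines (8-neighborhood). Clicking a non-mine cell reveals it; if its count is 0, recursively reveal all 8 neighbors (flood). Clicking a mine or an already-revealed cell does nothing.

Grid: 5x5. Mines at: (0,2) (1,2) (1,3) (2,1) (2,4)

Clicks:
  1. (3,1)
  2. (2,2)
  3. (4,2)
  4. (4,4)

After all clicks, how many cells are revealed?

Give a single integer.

Answer: 11

Derivation:
Click 1 (3,1) count=1: revealed 1 new [(3,1)] -> total=1
Click 2 (2,2) count=3: revealed 1 new [(2,2)] -> total=2
Click 3 (4,2) count=0: revealed 9 new [(3,0) (3,2) (3,3) (3,4) (4,0) (4,1) (4,2) (4,3) (4,4)] -> total=11
Click 4 (4,4) count=0: revealed 0 new [(none)] -> total=11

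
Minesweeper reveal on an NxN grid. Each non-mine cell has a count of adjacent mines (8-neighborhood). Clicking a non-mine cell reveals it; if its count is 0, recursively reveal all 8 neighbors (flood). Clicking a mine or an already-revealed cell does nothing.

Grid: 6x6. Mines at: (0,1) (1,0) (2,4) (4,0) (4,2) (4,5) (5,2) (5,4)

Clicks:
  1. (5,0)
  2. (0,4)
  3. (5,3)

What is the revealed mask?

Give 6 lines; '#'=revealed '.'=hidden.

Click 1 (5,0) count=1: revealed 1 new [(5,0)] -> total=1
Click 2 (0,4) count=0: revealed 8 new [(0,2) (0,3) (0,4) (0,5) (1,2) (1,3) (1,4) (1,5)] -> total=9
Click 3 (5,3) count=3: revealed 1 new [(5,3)] -> total=10

Answer: ..####
..####
......
......
......
#..#..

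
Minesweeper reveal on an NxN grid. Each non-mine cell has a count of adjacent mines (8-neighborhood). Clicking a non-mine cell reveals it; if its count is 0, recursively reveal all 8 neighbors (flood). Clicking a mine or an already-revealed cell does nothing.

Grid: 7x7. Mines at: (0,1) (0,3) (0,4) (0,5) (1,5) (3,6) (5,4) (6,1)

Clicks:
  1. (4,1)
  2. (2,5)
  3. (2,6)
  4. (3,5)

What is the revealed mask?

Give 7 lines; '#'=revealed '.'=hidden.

Click 1 (4,1) count=0: revealed 27 new [(1,0) (1,1) (1,2) (1,3) (1,4) (2,0) (2,1) (2,2) (2,3) (2,4) (2,5) (3,0) (3,1) (3,2) (3,3) (3,4) (3,5) (4,0) (4,1) (4,2) (4,3) (4,4) (4,5) (5,0) (5,1) (5,2) (5,3)] -> total=27
Click 2 (2,5) count=2: revealed 0 new [(none)] -> total=27
Click 3 (2,6) count=2: revealed 1 new [(2,6)] -> total=28
Click 4 (3,5) count=1: revealed 0 new [(none)] -> total=28

Answer: .......
#####..
#######
######.
######.
####...
.......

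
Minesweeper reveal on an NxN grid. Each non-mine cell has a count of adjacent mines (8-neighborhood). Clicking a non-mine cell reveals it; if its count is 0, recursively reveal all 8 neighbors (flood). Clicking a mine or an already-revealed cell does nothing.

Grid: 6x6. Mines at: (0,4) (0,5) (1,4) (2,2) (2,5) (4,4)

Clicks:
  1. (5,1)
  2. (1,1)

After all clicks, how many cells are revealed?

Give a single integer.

Answer: 22

Derivation:
Click 1 (5,1) count=0: revealed 22 new [(0,0) (0,1) (0,2) (0,3) (1,0) (1,1) (1,2) (1,3) (2,0) (2,1) (3,0) (3,1) (3,2) (3,3) (4,0) (4,1) (4,2) (4,3) (5,0) (5,1) (5,2) (5,3)] -> total=22
Click 2 (1,1) count=1: revealed 0 new [(none)] -> total=22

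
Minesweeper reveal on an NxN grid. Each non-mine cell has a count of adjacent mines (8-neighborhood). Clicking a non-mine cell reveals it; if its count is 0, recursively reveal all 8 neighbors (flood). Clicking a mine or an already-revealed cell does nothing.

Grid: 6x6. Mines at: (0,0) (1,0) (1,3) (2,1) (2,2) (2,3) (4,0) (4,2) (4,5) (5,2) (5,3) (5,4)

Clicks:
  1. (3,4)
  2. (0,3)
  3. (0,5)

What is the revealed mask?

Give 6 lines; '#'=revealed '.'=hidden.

Click 1 (3,4) count=2: revealed 1 new [(3,4)] -> total=1
Click 2 (0,3) count=1: revealed 1 new [(0,3)] -> total=2
Click 3 (0,5) count=0: revealed 7 new [(0,4) (0,5) (1,4) (1,5) (2,4) (2,5) (3,5)] -> total=9

Answer: ...###
....##
....##
....##
......
......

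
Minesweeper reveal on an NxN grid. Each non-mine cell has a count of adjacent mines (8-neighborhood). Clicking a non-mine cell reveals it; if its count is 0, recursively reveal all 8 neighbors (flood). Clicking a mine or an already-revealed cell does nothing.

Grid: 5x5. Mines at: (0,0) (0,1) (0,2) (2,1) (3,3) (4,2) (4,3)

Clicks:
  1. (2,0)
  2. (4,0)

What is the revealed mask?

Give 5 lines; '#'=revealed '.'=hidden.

Answer: .....
.....
#....
##...
##...

Derivation:
Click 1 (2,0) count=1: revealed 1 new [(2,0)] -> total=1
Click 2 (4,0) count=0: revealed 4 new [(3,0) (3,1) (4,0) (4,1)] -> total=5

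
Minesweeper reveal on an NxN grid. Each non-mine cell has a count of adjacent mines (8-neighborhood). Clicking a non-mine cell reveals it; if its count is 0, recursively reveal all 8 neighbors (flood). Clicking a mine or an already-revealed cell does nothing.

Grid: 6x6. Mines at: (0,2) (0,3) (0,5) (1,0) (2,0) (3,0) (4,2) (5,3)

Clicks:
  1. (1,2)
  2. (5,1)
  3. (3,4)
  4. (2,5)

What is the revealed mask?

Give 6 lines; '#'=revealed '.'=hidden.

Answer: ......
.#####
.#####
.#####
...###
.#..##

Derivation:
Click 1 (1,2) count=2: revealed 1 new [(1,2)] -> total=1
Click 2 (5,1) count=1: revealed 1 new [(5,1)] -> total=2
Click 3 (3,4) count=0: revealed 19 new [(1,1) (1,3) (1,4) (1,5) (2,1) (2,2) (2,3) (2,4) (2,5) (3,1) (3,2) (3,3) (3,4) (3,5) (4,3) (4,4) (4,5) (5,4) (5,5)] -> total=21
Click 4 (2,5) count=0: revealed 0 new [(none)] -> total=21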